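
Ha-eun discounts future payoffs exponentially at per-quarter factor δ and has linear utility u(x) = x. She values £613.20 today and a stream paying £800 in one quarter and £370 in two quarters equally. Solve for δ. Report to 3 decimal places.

The stream is worth 800δ + 370δ² today, so 800δ + 370δ² = 613.20.
Rearranged: 370δ² + 800δ − 613.20 = 0.
By the quadratic formula (taking the positive root), δ = (−800 + √1547536.00) / 740 ≈ 0.600.

δ ≈ 0.600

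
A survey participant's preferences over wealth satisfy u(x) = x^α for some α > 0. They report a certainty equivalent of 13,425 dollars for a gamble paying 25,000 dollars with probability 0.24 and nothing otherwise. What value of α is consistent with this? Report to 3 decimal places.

α ≈ 2.295

Since u(0) = 0, the lottery's EU is 0.24·25000^α.
Setting u(13425) equal to that: 13425^α = 0.24·25000^α ⇒ (13425/25000)^α = 0.24.
Take logs: α = ln 0.24 / ln(13425/25000) ≈ 2.29530.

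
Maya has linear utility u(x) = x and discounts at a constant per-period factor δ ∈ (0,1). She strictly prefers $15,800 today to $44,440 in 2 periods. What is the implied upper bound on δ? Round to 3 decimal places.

The preference means 15800 > δ^2·44440.
Dividing by 44440: δ^2 < 0.35554. Both sides are positive, so the square root keeps the direction.
δ < 0.35554^(1/2) = 0.596.

δ < 0.596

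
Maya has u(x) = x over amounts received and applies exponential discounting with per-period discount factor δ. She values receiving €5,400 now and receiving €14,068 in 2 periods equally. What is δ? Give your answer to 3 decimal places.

δ ≈ 0.620

The payoff in 2 periods is discounted by δ^2, so u(5400) = δ^2·u(14068) and δ^2 = u(5400)/u(14068).
With u(x) = x: δ^2 = 5400/14068 = 0.38385.
Hence δ = (0.38385)^(1/2) = 0.61956.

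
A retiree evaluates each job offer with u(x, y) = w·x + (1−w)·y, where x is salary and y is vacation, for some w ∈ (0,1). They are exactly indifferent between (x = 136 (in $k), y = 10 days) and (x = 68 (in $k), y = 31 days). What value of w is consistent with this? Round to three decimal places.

Equating utilities: w·136 + (1−w)·10 = w·68 + (1−w)·31.
Rearranging, 68·w − 21·(1−w) = 0.
Hence w = 21/(68+21) = 21/89 = 0.236.

w = 0.236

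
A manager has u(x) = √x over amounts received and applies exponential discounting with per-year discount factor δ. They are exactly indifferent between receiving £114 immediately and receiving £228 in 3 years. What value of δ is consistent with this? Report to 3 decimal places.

δ ≈ 0.891

Equating discounted utilities: u(114) = δ^3·u(228) ⇒ δ^3 = u(114)/u(228).
Since u(x) = √x, δ^3 = √(114/228) = 0.70711.
Taking the cube root: δ = 0.70711^(1/3) ≈ 0.891.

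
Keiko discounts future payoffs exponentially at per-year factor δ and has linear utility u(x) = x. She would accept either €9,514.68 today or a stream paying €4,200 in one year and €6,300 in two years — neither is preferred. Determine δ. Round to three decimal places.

δ ≈ 0.940

The stream is worth 4200δ + 6300δ² today, so 4200δ + 6300δ² = 9514.68.
So 6300δ² + 4200δ − 9514.68 = 0.
δ = (−4200 + √(4200² + 4·6300·9514.68)) / (2·6300) = (−4200 + √257409936.00) / 12600 ≈ 0.940.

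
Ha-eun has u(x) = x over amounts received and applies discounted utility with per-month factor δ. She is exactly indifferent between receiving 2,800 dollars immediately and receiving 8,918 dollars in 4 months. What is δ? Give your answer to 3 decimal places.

δ ≈ 0.749

The payoff in 4 months is discounted by δ^4, so u(2800) = δ^4·u(8918) and δ^4 = u(2800)/u(8918).
With u(x) = x: δ^4 = 2800/8918 = 0.31397.
So δ = 0.31397^(1/4) ≈ 0.749.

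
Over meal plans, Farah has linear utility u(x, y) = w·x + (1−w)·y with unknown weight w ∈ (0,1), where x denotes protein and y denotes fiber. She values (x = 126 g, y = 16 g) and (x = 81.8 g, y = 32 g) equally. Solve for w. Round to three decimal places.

Indifference: w·126 + (1−w)·16 = w·81.8 + (1−w)·32.
Collecting terms: w·44.2 = (1−w)·16.
So w/(1−w) = 16/44.2 = 0.3620, giving w = 16/(44.2+16) = 0.266.

w = 0.266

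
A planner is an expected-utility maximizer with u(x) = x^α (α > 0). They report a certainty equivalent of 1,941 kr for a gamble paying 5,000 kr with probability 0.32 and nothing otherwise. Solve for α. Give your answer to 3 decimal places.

α ≈ 1.204

EU(lottery) = 0.32·5000^α + 0.68·0 = 0.32·5000^α.
Equating: 1941^α = 0.32·5000^α, i.e. 0.3882^α = 0.32.
Taking logs: α·ln(1941/5000) = ln(0.32), so α = -1.139434 / -0.946235 ≈ 1.204.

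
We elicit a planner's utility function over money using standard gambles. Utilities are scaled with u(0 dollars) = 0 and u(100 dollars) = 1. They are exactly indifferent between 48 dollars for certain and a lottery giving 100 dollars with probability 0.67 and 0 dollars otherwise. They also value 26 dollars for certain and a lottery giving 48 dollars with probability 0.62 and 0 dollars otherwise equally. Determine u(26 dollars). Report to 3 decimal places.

0.415

From the first indifference, u(48 dollars) = 0.67·u(100 dollars) + 0.33·u(0 dollars) = 0.67·1 + 0.33·0 = 0.67.
Then u(26 dollars) = 0.62·u(48 dollars) + 0.38·u(0 dollars) = 0.62·0.67 + 0.38·0.00 = 0.4154.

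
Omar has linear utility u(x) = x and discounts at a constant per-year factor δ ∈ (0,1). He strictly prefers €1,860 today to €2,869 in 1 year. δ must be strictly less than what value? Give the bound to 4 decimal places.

The preference means 1860 > δ·2869.
Dividing through by 2869 gives δ < 0.64831.

δ < 0.6483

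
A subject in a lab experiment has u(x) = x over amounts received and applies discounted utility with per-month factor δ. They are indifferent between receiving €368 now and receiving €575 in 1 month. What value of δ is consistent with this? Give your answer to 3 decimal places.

δ ≈ 0.640

Equating discounted utilities: u(368) = δ·u(575) ⇒ δ = u(368)/u(575).
With u(x) = x: δ = 368/575 = 0.64000.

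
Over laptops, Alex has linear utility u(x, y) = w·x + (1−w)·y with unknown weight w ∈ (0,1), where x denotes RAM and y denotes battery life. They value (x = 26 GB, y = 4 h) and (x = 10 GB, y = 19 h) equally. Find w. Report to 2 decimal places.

w = 0.48

Indifference: w·26 + (1−w)·4 = w·10 + (1−w)·19.
w·(26−10) = (1−w)·(19−4), i.e. w·16 = (1−w)·15.
Hence w = 15/(16+15) = 15/31 = 0.48.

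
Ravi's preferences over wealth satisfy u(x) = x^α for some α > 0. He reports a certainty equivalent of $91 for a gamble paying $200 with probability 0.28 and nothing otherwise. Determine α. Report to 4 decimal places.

α ≈ 1.6166

The lottery's expected utility is 0.28·u(200) + 0.72·u(0) = 0.28·200^α (since u(0) = 0 for α > 0).
Setting u(91) equal to that: 91^α = 0.28·200^α ⇒ (91/200)^α = 0.28.
α = ln(0.28) / ln(91/200) = -1.2729657/-0.7874579 ≈ 1.6166.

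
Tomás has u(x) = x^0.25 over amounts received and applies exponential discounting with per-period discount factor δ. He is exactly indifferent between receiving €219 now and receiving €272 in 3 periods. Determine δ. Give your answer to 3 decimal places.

δ ≈ 0.982

Equating discounted utilities: u(219) = δ^3·u(272) ⇒ δ^3 = u(219)/u(272).
With u(x) = x^0.25: δ^3 = 219^0.25/272^0.25 = (219/272)^0.25 = 0.94726.
So δ = 0.94726^(1/3) ≈ 0.982.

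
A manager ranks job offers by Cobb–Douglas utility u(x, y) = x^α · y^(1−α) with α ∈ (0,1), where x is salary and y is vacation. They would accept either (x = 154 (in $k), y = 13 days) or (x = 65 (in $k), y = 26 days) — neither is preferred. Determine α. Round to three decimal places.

α ≈ 0.446

Set the two utilities equal: 154^α·13^(1−α) = 65^α·26^(1−α).
(154/65)^α = (26/13)^(1−α); take logs: α·ln(154/65) = (1−α)·ln(26/13), i.e. α·0.862565 = (1−α)·0.693147.
So α/(1−α) = (0.693147)/(0.862565) = 0.803588, and α = 0.803588/1.803588 ≈ 0.446.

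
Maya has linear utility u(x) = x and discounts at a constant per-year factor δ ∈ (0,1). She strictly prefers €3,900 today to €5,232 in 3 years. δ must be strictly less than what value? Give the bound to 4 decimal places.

δ < 0.9067

Under u(x) = x this choice says 3900 > δ^3·5232.
Hence δ^3 < 3900/5232 = 0.74541, and x ↦ x^(1/3) is increasing on (0,∞).
δ < 0.74541^(1/3) = 0.9067.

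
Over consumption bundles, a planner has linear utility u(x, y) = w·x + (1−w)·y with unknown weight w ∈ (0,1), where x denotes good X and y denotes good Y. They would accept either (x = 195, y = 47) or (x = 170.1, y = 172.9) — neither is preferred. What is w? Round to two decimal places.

u(195,47) = u(170.1,172.9) means w·195 + (1−w)·47 = w·170.1 + (1−w)·172.9.
w·(195−170.1) = (1−w)·(172.9−47), i.e. w·24.9 = (1−w)·125.9.
Hence w = 125.9/(24.9+125.9) = 125.9/150.8 = 0.83.

w = 0.83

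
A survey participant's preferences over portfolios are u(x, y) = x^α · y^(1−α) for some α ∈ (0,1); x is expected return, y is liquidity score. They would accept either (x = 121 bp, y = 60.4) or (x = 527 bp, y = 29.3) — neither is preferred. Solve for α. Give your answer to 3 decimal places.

α ≈ 0.330

The Cobb–Douglas utilities coincide, so 121^α·60.4^(1−α) = 527^α·29.3^(1−α).
Taking logs: α·ln 121 + (1−α)·ln 60.4 = α·ln 527 + (1−α)·ln 29.3, i.e. α·-1.471410 = (1−α)·-0.723402.
So α/(1−α) = (-0.723402)/(-1.471410) = 0.491639, and α = 0.491639/1.491639 ≈ 0.330.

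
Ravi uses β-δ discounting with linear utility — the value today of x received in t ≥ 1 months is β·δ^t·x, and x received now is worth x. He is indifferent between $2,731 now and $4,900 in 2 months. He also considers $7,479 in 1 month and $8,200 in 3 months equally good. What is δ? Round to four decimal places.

δ ≈ 0.9550

The second indifference involves only future payoffs, so β cancels: β·δ^1·7479 = β·δ^3·8200, giving δ^2 = 7479/8200 = 0.91207, so δ = 0.95503.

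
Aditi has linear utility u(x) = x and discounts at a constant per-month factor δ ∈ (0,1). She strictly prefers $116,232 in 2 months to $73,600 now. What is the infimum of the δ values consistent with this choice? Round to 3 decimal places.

Under u(x) = x this choice says 73600 < δ^2·116232.
Dividing by 116232: δ^2 > 0.63322. Both sides are positive, so the square root keeps the direction.
δ > 0.63322^(1/2) = 0.796.

δ > 0.796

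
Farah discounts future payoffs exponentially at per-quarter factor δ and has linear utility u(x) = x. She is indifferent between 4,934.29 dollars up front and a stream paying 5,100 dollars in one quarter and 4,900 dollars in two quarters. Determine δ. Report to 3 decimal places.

δ ≈ 0.610

The stream is worth 5100δ + 4900δ² today, so 5100δ + 4900δ² = 4934.29.
That is, 4900δ² + 5100δ − 4934.29 = 0, a quadratic in δ.
δ = (−5100 + √(5100² + 4·4900·4934.29)) / (2·4900) = (−5100 + √122722084.00) / 9800 ≈ 0.610.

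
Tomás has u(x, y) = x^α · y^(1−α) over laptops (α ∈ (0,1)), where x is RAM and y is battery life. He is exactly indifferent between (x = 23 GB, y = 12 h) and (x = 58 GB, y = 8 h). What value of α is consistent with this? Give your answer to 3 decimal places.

α ≈ 0.305

The Cobb–Douglas utilities coincide, so 23^α·12^(1−α) = 58^α·8^(1−α).
(23/58)^α = (8/12)^(1−α); take logs: α·ln(23/58) = (1−α)·ln(8/12), i.e. α·-0.924949 = (1−α)·-0.405465.
So α/(1−α) = (-0.405465)/(-0.924949) = 0.438365, and α = 0.438365/1.438365 ≈ 0.305.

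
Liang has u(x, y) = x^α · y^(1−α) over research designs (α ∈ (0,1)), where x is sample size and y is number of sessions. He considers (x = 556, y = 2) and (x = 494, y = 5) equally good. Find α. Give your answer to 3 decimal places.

α ≈ 0.886

Set the two utilities equal: 556^α·2^(1−α) = 494^α·5^(1−α).
Taking logs: α·ln 556 + (1−α)·ln 2 = α·ln 494 + (1−α)·ln 5, i.e. α·0.118233 = (1−α)·0.916291.
With A = 0.118233 and B = 0.916291: α·A = (1−α)·B, so α = B/(A+B) = 0.916291/1.034524 ≈ 0.886.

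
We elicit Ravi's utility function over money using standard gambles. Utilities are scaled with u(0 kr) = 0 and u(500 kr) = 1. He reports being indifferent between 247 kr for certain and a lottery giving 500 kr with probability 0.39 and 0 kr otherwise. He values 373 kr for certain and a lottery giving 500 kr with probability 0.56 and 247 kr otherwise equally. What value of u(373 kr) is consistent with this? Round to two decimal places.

First, u(247 kr) = 0.39·u(500 kr) + 0.61·u(0 kr) = 0.39.
Chaining: u(373 kr) = 0.56·1.00 + 0.44·0.39 = 0.7316.

0.73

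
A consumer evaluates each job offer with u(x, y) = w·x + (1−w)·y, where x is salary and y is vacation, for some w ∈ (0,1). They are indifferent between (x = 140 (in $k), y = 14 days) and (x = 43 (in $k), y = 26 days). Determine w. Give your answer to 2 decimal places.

Indifference: w·140 + (1−w)·14 = w·43 + (1−w)·26.
Rearranging, 97·w − 12·(1−w) = 0.
The marginal rate of substitution is 12/97, so w = 12/(97+12) = 0.11.

w = 0.11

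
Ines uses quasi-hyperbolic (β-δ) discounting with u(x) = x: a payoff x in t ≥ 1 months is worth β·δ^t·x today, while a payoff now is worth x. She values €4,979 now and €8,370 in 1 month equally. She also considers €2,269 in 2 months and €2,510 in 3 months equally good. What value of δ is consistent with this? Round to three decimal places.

δ ≈ 0.904

From the later pair, β·δ^2·2269 = β·δ^3·2510; dividing through, δ = 2269/2510 = 0.90398.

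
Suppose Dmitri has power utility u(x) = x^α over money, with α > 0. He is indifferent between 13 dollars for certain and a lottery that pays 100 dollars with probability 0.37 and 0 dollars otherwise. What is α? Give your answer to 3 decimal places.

The lottery's expected utility is 0.37·u(100) + 0.63·u(0) = 0.37·100^α (since u(0) = 0 for α > 0).
Indifference: 13^α = 0.37·100^α, so (13/100)^α = 0.37.
Taking logs: α·ln(13/100) = ln(0.37), so α = -0.994252 / -2.040221 ≈ 0.487.

α ≈ 0.487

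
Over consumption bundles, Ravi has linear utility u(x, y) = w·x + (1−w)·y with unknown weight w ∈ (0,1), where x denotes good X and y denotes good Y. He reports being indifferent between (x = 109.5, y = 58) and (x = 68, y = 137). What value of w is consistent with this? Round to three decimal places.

w = 0.656

Equating utilities: w·109.5 + (1−w)·58 = w·68 + (1−w)·137.
Collecting terms: w·41.5 = (1−w)·79.
The marginal rate of substitution is 79/41.5, so w = 79/(41.5+79) = 0.656.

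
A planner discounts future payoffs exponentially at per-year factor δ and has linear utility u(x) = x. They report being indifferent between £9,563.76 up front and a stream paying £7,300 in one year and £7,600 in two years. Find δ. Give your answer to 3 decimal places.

δ ≈ 0.740

Present value of the stream is 7300·δ + 7600·δ². Indifference gives 7300δ + 7600δ² = 9563.76.
So 7600δ² + 7300δ − 9563.76 = 0.
The positive root is δ = [−7300 + √(7300² + 4·7600·9563.76)] / (2·7600) = (−7300 + 18548.000)/15200 ≈ 0.740.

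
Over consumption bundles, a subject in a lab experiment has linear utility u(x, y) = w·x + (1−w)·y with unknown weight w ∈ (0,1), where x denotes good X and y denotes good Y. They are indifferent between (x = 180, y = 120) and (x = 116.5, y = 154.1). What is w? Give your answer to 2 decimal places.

Indifference: w·180 + (1−w)·120 = w·116.5 + (1−w)·154.1.
w·(180−116.5) = (1−w)·(154.1−120), i.e. w·63.5 = (1−w)·34.1.
So w/(1−w) = 34.1/63.5 = 0.5370, giving w = 34.1/(63.5+34.1) = 0.35.

w = 0.35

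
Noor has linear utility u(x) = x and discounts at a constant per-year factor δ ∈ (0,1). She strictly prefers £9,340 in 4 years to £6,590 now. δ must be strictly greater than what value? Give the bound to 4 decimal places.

Comparing present values: 6590 < δ^4·9340.
Hence δ^4 > 6590/9340 = 0.70557, and x ↦ x^(1/4) is increasing on (0,∞).
δ > (6590/9340)^(1/4) ≈ 0.9165.

δ > 0.9165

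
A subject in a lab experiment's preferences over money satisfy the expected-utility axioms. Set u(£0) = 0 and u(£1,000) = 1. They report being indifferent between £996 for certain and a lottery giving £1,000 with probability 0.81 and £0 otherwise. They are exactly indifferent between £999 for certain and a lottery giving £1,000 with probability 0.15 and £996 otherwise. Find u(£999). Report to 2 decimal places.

The first gamble pins u(£996): it must equal 0.81·1 + 0.19·0 = 0.81.
Chaining: u(£999) = 0.15·1.00 + 0.85·0.81 = 0.8385.

0.84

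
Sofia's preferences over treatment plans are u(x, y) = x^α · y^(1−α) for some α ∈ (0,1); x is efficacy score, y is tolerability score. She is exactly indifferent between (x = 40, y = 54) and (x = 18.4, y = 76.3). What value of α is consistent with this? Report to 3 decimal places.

The Cobb–Douglas utilities coincide, so 40^α·54^(1−α) = 18.4^α·76.3^(1−α).
Rearrange to (40/18.4)^α = (76.3/54)^(1−α) and take logs: α·0.776529 = (1−α)·0.345689.
Thus α·(1.122218) = 0.345689, so α = 0.345689/1.122218 ≈ 0.308.

α ≈ 0.308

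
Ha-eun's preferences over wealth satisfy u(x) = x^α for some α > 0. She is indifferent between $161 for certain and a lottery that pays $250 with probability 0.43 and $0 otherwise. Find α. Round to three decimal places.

α ≈ 1.918

EU(lottery) = 0.43·250^α + 0.57·0 = 0.43·250^α.
Indifference: 161^α = 0.43·250^α, so (161/250)^α = 0.43.
Take logs: α = ln 0.43 / ln(161/250) ≈ 1.91787.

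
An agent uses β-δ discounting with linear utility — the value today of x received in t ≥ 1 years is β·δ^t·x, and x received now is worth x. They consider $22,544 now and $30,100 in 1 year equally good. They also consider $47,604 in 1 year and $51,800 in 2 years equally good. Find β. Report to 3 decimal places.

β ≈ 0.815

From the later pair, β·δ^1·47604 = β·δ^2·51800; dividing through, δ = 47604/51800 = 0.91900.
The first indifference: 22544 = β·δ·30100, so β = 22544/(δ·30100) = 22544/(0.91900·30100) ≈ 0.815.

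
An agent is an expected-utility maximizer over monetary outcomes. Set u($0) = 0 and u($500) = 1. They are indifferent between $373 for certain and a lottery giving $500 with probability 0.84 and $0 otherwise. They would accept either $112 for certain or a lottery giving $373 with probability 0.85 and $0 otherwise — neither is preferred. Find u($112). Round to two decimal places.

From the first indifference, u($373) = 0.84·u($500) + 0.16·u($0) = 0.84·1 + 0.16·0 = 0.84.
Chaining: u($112) = 0.85·0.84 + 0.15·0.00 = 0.7140.

0.71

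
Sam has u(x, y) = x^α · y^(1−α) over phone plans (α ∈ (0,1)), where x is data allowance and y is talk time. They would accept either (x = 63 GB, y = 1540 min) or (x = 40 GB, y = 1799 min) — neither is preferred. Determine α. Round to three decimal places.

The Cobb–Douglas utilities coincide, so 63^α·1540^(1−α) = 40^α·1799^(1−α).
(63/40)^α = (1799/1540)^(1−α); take logs: α·ln(63/40) = (1−α)·ln(1799/1540), i.e. α·0.454255 = (1−α)·0.155449.
So α/(1−α) = (0.155449)/(0.454255) = 0.342206, and α = 0.342206/1.342206 ≈ 0.255.

α ≈ 0.255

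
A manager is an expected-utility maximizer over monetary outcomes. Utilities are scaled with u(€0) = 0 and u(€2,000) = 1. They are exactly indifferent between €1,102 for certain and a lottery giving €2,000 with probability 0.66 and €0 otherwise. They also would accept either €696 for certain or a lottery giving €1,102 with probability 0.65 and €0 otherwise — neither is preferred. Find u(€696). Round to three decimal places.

0.429

First, u(€1,102) = 0.66·u(€2,000) + 0.34·u(€0) = 0.66.
Then u(€696) = 0.65·u(€1,102) + 0.35·u(€0) = 0.65·0.66 + 0.35·0.00 = 0.4290.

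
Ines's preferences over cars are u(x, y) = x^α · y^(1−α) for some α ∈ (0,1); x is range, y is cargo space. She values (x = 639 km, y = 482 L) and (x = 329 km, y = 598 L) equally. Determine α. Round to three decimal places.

α ≈ 0.245

Set the two utilities equal: 639^α·482^(1−α) = 329^α·598^(1−α).
Taking logs: α·ln 639 + (1−α)·ln 482 = α·ln 329 + (1−α)·ln 598, i.e. α·0.663847 = (1−α)·0.215647.
So α/(1−α) = (0.215647)/(0.663847) = 0.324844, and α = 0.324844/1.324844 ≈ 0.245.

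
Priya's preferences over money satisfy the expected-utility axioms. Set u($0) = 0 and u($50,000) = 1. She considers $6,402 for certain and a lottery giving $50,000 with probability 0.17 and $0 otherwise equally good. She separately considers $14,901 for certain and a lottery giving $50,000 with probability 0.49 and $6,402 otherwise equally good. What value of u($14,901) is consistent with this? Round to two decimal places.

0.58

From the first indifference, u($6,402) = 0.17·u($50,000) + 0.83·u($0) = 0.17·1 + 0.83·0 = 0.17.
Then u($14,901) = 0.49·u($50,000) + 0.51·u($6,402) = 0.49·1.00 + 0.51·0.17 = 0.5767.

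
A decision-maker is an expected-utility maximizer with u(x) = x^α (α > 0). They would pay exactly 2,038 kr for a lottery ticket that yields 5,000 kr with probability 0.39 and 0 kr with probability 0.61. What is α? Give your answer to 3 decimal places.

α ≈ 1.049

The lottery's expected utility is 0.39·u(5000) + 0.61·u(0) = 0.39·5000^α (since u(0) = 0 for α > 0).
Equating: 2038^α = 0.39·5000^α, i.e. 0.4076^α = 0.39.
α = ln(0.39) / ln(2038/5000) = -0.941609/-0.897469 ≈ 1.049.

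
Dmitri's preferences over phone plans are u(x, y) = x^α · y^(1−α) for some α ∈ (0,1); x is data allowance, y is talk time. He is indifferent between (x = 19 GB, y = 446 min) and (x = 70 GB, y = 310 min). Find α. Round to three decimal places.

α ≈ 0.218

Indifference: 19^α · 446^(1−α) = 70^α · 310^(1−α).
Taking logs: α·ln 19 + (1−α)·ln 446 = α·ln 70 + (1−α)·ln 310, i.e. α·-1.304056 = (1−α)·-0.363747.
With A = -1.304056 and B = -0.363747: α·A = (1−α)·B, so α = B/(A+B) = -0.363747/-1.667803 ≈ 0.218.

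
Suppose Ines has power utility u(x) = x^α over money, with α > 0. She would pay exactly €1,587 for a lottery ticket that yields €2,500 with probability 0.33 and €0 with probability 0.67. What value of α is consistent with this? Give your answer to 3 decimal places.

α ≈ 2.440

EU(lottery) = 0.33·2500^α + 0.67·0 = 0.33·2500^α.
Setting u(1587) equal to that: 1587^α = 0.33·2500^α ⇒ (1587/2500)^α = 0.33.
Taking logs: α·ln(1587/2500) = ln(0.33), so α = -1.108663 / -0.454445 ≈ 2.440.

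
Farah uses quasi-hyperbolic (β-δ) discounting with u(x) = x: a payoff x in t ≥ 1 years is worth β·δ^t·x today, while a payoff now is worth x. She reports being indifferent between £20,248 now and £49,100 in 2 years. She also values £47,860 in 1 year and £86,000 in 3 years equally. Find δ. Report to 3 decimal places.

δ ≈ 0.746

From the later pair, β·δ^1·47860 = β·δ^3·86000; dividing through, δ^2 = 47860/86000 = 0.55651, so δ = 0.74600.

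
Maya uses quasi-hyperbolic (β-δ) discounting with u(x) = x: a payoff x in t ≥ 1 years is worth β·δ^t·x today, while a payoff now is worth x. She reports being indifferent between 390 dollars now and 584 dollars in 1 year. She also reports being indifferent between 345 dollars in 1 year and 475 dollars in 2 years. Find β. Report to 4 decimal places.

The second indifference involves only future payoffs, so β cancels: β·δ^1·345 = β·δ^2·475, giving δ = 345/475 = 0.72632.
Substituting δ into 390 = β·δ·584: β = 390/(424.168) ≈ 0.9194.

β ≈ 0.9194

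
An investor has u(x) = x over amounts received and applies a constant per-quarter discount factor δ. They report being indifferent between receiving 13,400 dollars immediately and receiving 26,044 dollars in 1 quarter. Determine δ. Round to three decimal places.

Indifference means u(13400) = δ · u(26044), so δ = u(13400)/u(26044).
With u(x) = x: δ = 13400/26044 = 0.51451.

δ ≈ 0.515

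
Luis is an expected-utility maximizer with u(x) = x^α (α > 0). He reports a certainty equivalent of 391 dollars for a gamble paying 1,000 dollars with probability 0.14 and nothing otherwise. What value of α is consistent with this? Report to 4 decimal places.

α ≈ 2.0937

EU(lottery) = 0.14·1000^α + 0.86·0 = 0.14·1000^α.
Equating: 391^α = 0.14·1000^α, i.e. 0.3910^α = 0.14.
Take logs: α = ln 0.14 / ln(391/1000) ≈ 2.093731.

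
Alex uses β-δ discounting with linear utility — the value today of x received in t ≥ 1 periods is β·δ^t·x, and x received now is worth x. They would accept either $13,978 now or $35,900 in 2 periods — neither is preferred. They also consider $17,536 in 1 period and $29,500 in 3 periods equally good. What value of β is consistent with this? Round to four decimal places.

β ≈ 0.6550

The second indifference involves only future payoffs, so β cancels: β·δ^1·17536 = β·δ^3·29500, giving δ^2 = 17536/29500 = 0.59444, so δ = 0.77100.
Now use the now-vs-future pair: 13978 = β·δ^2·35900 gives β = 13978/(0.59444·35900) ≈ 0.6550.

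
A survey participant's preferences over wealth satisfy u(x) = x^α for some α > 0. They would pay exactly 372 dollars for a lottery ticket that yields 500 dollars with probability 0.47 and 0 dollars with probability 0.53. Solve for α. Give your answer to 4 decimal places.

Since u(0) = 0, the lottery's EU is 0.47·500^α.
Equating: 372^α = 0.47·500^α, i.e. 0.7440^α = 0.47.
Take logs: α = ln 0.47 / ln(372/500) ≈ 2.553217.

α ≈ 2.5532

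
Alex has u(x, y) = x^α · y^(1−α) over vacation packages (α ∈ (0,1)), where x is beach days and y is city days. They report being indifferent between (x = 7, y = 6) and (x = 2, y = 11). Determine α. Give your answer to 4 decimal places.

Set the two utilities equal: 7^α·6^(1−α) = 2^α·11^(1−α).
Taking logs: α·ln 7 + (1−α)·ln 6 = α·ln 2 + (1−α)·ln 11, i.e. α·1.2527630 = (1−α)·0.6061358.
With A = 1.2527630 and B = 0.6061358: α·A = (1−α)·B, so α = B/(A+B) = 0.6061358/1.8588988 ≈ 0.3261.

α ≈ 0.3261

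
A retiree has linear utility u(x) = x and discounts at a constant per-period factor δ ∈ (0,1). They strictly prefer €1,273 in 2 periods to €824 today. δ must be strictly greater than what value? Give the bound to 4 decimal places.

δ > 0.8045

The preference means 824 < δ^2·1273.
So δ^2 > 824/1273 = 0.64729; taking the square root of both positive sides preserves the inequality.
δ > (824/1273)^(1/2) ≈ 0.8045.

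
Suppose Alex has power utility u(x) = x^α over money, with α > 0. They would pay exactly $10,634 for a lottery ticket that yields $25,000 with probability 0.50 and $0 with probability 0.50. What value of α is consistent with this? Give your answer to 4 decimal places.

α ≈ 0.8109

The lottery's expected utility is 0.50·u(25000) + 0.50·u(0) = 0.50·25000^α (since u(0) = 0 for α > 0).
Setting u(10634) equal to that: 10634^α = 0.50·25000^α ⇒ (10634/25000)^α = 0.50.
Taking logs: α·ln(10634/25000) = ln(0.50), so α = -0.6931472 / -0.8548194 ≈ 0.8109.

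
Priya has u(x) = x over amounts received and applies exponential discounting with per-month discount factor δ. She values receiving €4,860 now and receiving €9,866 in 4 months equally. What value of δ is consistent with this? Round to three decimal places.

Indifference means u(4860) = δ^4 · u(9866), so δ^4 = u(4860)/u(9866).
With u(x) = x: δ^4 = 4860/9866 = 0.49260.
Hence δ = (0.49260)^(1/4) = 0.83777.

δ ≈ 0.838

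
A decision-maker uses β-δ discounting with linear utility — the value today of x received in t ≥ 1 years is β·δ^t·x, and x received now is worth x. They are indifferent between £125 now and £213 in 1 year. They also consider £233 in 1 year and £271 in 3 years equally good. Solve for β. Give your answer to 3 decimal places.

From the later pair, β·δ^1·233 = β·δ^3·271; dividing through, δ^2 = 233/271 = 0.85978, so δ = 0.92724.
The first indifference: 125 = β·δ·213, so β = 125/(δ·213) = 125/(0.92724·213) ≈ 0.633.

β ≈ 0.633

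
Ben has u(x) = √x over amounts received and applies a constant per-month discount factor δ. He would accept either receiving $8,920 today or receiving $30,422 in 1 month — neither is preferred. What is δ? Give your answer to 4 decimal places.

δ ≈ 0.5415

Equating discounted utilities: u(8920) = δ·u(30422) ⇒ δ = u(8920)/u(30422).
Since u(x) = √x, δ = √(8920/30422) = 0.54149.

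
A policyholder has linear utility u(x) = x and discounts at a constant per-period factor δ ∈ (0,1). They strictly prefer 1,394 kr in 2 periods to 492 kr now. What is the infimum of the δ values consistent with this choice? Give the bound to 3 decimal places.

Comparing present values: 492 < δ^2·1394.
Dividing by 1394: δ^2 > 0.35294. Both sides are positive, so the square root keeps the direction.
δ > (492/1394)^(1/2) ≈ 0.594.

δ > 0.594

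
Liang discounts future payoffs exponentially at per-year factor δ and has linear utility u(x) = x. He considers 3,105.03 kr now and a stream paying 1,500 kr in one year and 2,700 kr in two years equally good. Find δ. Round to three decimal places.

Present value of the stream is 1500·δ + 2700·δ². Indifference gives 1500δ + 2700δ² = 3105.03.
So 2700δ² + 1500δ − 3105.03 = 0.
The positive root is δ = [−1500 + √(1500² + 4·2700·3105.03)] / (2·2700) = (−1500 + 5982.000)/5400 ≈ 0.830.

δ ≈ 0.830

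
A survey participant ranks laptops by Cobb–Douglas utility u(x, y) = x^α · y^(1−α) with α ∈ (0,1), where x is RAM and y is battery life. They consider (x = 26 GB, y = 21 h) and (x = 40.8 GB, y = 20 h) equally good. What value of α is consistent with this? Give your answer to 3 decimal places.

Set the two utilities equal: 26^α·21^(1−α) = 40.8^α·20^(1−α).
(26/40.8)^α = (20/21)^(1−α); take logs: α·ln(26/40.8) = (1−α)·ln(20/21), i.e. α·-0.450586 = (1−α)·-0.048790.
So α/(1−α) = (-0.048790)/(-0.450586) = 0.108281, and α = 0.108281/1.108281 ≈ 0.098.

α ≈ 0.098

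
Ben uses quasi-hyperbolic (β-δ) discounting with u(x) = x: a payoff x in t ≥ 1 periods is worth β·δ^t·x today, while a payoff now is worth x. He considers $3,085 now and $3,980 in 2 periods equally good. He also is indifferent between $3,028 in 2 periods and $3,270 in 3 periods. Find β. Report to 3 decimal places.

β ≈ 0.904

Both payoffs in the second observation are in the future, so β drops out: δ^2·3028 = δ^3·3270 ⇒ δ = 3028/3270 = 0.92599.
Now use the now-vs-future pair: 3085 = β·δ^2·3980 gives β = 3085/(0.85746·3980) ≈ 0.904.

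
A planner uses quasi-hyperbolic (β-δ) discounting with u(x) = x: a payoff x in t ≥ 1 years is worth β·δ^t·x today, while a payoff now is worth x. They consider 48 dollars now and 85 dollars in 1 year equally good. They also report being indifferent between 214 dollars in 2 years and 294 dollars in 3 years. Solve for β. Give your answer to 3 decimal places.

The second indifference involves only future payoffs, so β cancels: β·δ^2·214 = β·δ^3·294, giving δ = 214/294 = 0.72789.
Now use the now-vs-future pair: 48 = β·δ·85 gives β = 48/(0.72789·85) ≈ 0.776.

β ≈ 0.776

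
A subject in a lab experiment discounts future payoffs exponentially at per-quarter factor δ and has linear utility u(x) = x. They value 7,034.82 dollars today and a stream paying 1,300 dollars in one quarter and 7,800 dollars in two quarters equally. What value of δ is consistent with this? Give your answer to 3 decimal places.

δ ≈ 0.870

Equating present values: 7034.82 = 1300δ + 7800δ².
Rearranged: 7800δ² + 1300δ − 7034.82 = 0.
The positive root is δ = [−1300 + √(1300² + 4·7800·7034.82)] / (2·7800) = (−1300 + 14872.000)/15600 ≈ 0.870.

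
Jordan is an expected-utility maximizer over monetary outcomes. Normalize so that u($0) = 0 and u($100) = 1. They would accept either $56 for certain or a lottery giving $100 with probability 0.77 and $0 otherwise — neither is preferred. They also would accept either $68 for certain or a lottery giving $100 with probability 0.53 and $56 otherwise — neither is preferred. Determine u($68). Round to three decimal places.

0.892

The first gamble pins u($56): it must equal 0.77·1 + 0.23·0 = 0.77.
Chaining: u($68) = 0.53·1.00 + 0.47·0.77 = 0.8919.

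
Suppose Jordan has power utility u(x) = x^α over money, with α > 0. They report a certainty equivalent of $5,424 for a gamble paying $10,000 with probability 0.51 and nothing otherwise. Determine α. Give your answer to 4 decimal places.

The lottery's expected utility is 0.51·u(10000) + 0.49·u(0) = 0.51·10000^α (since u(0) = 0 for α > 0).
Setting u(5424) equal to that: 5424^α = 0.51·10000^α ⇒ (5424/10000)^α = 0.51.
α = ln(0.51) / ln(5424/10000) = -0.6733446/-0.6117515 ≈ 1.1007.

α ≈ 1.1007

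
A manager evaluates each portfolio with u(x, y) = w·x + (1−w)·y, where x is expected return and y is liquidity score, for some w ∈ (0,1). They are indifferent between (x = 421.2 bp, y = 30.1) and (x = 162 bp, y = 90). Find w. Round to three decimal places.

u(421.2,30.1) = u(162,90) means w·421.2 + (1−w)·30.1 = w·162 + (1−w)·90.
Collecting terms: w·259.2 = (1−w)·59.9.
Hence w = 59.9/(259.2+59.9) = 59.9/319.1 = 0.188.

w = 0.188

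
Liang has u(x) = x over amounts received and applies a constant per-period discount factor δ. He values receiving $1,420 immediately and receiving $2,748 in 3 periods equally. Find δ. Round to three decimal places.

Indifference means u(1420) = δ^3 · u(2748), so δ^3 = u(1420)/u(2748).
With u(x) = x: δ^3 = 1420/2748 = 0.51674.
Hence δ = (0.51674)^(1/3) = 0.80246.

δ ≈ 0.802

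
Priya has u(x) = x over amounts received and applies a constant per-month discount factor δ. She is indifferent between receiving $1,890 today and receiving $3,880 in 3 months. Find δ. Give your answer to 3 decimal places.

δ ≈ 0.787

The payoff in 3 months is discounted by δ^3, so u(1890) = δ^3·u(3880) and δ^3 = u(1890)/u(3880).
With u(x) = x: δ^3 = 1890/3880 = 0.48711.
So δ = 0.48711^(1/3) ≈ 0.787.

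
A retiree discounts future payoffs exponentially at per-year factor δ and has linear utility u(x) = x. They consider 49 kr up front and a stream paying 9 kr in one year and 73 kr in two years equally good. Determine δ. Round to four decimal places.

δ ≈ 0.7600

The stream is worth 9δ + 73δ² today, so 9δ + 73δ² = 49.
That is, 73δ² + 9δ − 49 = 0, a quadratic in δ.
δ = (−9 + √(9² + 4·73·49)) / (2·73) = (−9 + √14389.00) / 146 ≈ 0.7600.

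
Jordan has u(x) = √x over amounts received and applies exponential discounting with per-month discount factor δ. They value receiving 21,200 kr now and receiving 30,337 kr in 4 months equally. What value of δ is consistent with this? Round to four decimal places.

Equating discounted utilities: u(21200) = δ^4·u(30337) ⇒ δ^4 = u(21200)/u(30337).
With u(x) = √x: δ^4 = √21200/√30337 = √(21200/30337) = 0.83595.
Hence δ = (0.83595)^(1/4) = 0.956193.

δ ≈ 0.9562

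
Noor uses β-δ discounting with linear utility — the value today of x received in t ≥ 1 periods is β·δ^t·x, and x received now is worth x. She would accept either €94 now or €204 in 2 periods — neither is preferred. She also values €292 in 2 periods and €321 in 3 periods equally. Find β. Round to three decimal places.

Both payoffs in the second observation are in the future, so β drops out: δ^2·292 = δ^3·321 ⇒ δ = 292/321 = 0.90966.
Now use the now-vs-future pair: 94 = β·δ^2·204 gives β = 94/(0.82748·204) ≈ 0.557.

β ≈ 0.557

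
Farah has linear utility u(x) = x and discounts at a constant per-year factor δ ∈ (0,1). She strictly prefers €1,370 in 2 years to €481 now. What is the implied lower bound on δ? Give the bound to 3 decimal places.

Comparing present values: 481 < δ^2·1370.
So δ^2 > 481/1370 = 0.35109; taking the square root of both positive sides preserves the inequality.
δ > (481/1370)^(1/2) ≈ 0.593.

δ > 0.593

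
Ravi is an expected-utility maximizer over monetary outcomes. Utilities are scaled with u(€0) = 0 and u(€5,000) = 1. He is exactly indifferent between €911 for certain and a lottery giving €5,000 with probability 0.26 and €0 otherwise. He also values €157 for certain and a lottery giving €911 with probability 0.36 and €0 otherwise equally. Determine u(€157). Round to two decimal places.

0.09

The first gamble pins u(€911): it must equal 0.26·1 + 0.74·0 = 0.26.
The second indifference gives u(€157) = 0.36·u(€911) + 0.64·u(€0) = 0.36·0.26 + 0.64·0.00 = 0.0936.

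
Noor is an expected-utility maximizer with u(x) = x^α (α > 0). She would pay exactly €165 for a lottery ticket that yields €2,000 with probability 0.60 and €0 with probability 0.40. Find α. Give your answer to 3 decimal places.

α ≈ 0.205

EU(lottery) = 0.60·2000^α + 0.40·0 = 0.60·2000^α.
Equating: 165^α = 0.60·2000^α, i.e. 0.0825^α = 0.60.
Taking logs: α·ln(165/2000) = ln(0.60), so α = -0.510826 / -2.494957 ≈ 0.205.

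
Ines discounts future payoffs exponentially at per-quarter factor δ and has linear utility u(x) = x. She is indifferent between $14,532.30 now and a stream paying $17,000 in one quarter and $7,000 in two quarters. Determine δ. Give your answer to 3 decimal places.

Equating present values: 14532.30 = 17000δ + 7000δ².
So 7000δ² + 17000δ − 14532.30 = 0.
δ = (−17000 + √(17000² + 4·7000·14532.30)) / (2·7000) = (−17000 + √695904400.00) / 14000 ≈ 0.670.

δ ≈ 0.670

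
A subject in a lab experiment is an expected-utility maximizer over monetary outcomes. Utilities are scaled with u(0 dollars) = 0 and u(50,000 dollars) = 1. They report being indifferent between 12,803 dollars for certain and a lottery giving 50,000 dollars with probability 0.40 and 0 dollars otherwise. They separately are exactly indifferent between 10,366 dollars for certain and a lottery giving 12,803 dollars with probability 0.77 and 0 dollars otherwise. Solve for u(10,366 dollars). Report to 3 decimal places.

From the first indifference, u(12,803 dollars) = 0.40·u(50,000 dollars) + 0.60·u(0 dollars) = 0.40·1 + 0.60·0 = 0.40.
The second indifference gives u(10,366 dollars) = 0.77·u(12,803 dollars) + 0.23·u(0 dollars) = 0.77·0.40 + 0.23·0.00 = 0.3080.

0.308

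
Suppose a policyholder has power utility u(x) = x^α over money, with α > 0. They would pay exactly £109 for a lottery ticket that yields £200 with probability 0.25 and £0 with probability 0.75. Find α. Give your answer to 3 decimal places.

The lottery's expected utility is 0.25·u(200) + 0.75·u(0) = 0.25·200^α (since u(0) = 0 for α > 0).
Indifference: 109^α = 0.25·200^α, so (109/200)^α = 0.25.
α = ln(0.25) / ln(109/200) = -1.386294/-0.606969 ≈ 2.284.

α ≈ 2.284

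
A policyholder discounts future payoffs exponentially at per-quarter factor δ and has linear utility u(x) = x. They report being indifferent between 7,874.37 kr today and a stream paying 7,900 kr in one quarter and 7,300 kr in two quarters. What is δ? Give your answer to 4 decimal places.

The stream is worth 7900δ + 7300δ² today, so 7900δ + 7300δ² = 7874.37.
That is, 7300δ² + 7900δ − 7874.37 = 0, a quadratic in δ.
δ = (−7900 + √(7900² + 4·7300·7874.37)) / (2·7300) = (−7900 + √292341604.00) / 14600 ≈ 0.6300.

δ ≈ 0.6300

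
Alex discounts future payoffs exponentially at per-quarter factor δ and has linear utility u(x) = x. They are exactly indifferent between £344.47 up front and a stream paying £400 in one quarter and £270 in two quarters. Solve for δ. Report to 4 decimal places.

Equating present values: 344.47 = 400δ + 270δ².
So 270δ² + 400δ − 344.47 = 0.
By the quadratic formula (taking the positive root), δ = (−400 + √532027.60) / 540 ≈ 0.6100.

δ ≈ 0.6100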